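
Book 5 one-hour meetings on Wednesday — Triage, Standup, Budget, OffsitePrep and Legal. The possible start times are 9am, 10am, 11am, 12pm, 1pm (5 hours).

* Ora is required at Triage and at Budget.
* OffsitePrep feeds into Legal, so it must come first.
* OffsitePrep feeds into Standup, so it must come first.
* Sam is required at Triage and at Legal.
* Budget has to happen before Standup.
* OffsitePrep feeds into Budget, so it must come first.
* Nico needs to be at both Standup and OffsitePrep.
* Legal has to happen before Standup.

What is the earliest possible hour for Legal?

10am

Precedence pushes Legal to at least 10am; downstream work caps Legal at 12pm.
Legal at 10am is achievable: Legal -> 10am, Triage -> 9am, Standup -> 11am, OffsitePrep -> 9am, Budget -> 10am.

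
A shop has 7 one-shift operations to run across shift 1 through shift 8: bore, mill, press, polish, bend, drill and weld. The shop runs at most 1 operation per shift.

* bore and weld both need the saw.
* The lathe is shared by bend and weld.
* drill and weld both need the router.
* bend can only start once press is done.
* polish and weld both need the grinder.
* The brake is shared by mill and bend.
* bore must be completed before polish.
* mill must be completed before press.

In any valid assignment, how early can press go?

shift 2

Precedence pushes press to at least shift 2; downstream work caps press at shift 7.
press at shift 2 is achievable: weld=shift 7, polish=shift 4, mill=shift 1, drill=shift 6, bend=shift 5, bore=shift 3, press=shift 2.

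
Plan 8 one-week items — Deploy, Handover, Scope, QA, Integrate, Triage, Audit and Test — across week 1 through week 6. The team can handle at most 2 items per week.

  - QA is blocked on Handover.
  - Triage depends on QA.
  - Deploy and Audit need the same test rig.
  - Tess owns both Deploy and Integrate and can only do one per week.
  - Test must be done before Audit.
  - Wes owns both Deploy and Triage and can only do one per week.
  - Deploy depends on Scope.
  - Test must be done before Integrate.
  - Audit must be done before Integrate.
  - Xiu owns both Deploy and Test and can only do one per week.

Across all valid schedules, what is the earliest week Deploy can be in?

Precedence pushes Deploy to at least week 2.
Deploy at week 2 is achievable: Triage -> week 3; Audit -> week 4; Scope -> week 1; Integrate -> week 5; Handover -> week 1; QA -> week 2; Deploy -> week 2; Test -> week 3.

week 2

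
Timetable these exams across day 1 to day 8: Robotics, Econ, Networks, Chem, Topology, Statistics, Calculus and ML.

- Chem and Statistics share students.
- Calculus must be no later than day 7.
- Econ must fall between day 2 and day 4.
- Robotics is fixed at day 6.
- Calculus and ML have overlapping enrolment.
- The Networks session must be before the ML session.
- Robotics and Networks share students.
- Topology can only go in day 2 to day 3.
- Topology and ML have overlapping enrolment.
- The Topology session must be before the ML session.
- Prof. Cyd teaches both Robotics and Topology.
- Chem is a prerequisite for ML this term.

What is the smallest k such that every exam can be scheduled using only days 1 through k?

6 days

The precedence chain requires at least 2 distinct days.
Robotics can't be placed before day 6, so the schedule must run through at least day 6.
6 works (last occupied day: day 6): for example Robotics -> day 6, ML -> day 3, Topology -> day 2, Networks -> day 1, Calculus -> day 1, Statistics -> day 2, Econ -> day 2, Chem -> day 1.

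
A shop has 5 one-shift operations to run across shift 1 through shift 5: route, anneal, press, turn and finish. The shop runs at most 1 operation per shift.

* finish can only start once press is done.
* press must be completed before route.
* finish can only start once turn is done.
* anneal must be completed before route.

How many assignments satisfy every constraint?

Splitting on route: it can be shift 3 (2), shift 4 (6), shift 5 (8). Listing each branch's schedules as (anneal, press, turn, finish) by shift number:
route=shift 3: (1,2,4,5) (2,1,4,5) — 2.
route=shift 4: (1,2,3,5) (1,3,2,5) (2,1,3,5) (2,3,1,5) (3,1,2,5) (3,2,1,5) — 6.
route=shift 5: (1,2,3,4) (1,3,2,4) (2,1,3,4) (2,3,1,4) (3,1,2,4) (3,2,1,4) (4,1,2,3) (4,2,1,3) — 8.
Summing: 2 + 6 + 8 = 16.

16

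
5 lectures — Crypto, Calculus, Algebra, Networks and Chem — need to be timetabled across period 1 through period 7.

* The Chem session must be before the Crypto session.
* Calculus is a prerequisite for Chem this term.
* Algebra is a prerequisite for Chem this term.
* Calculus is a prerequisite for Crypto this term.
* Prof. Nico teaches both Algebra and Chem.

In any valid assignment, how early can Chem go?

Precedence pushes Chem to at least period 2; downstream work caps Chem at period 6.
Chem at period 2 is achievable: Algebra=period 1, Chem=period 2, Networks=period 1, Crypto=period 3, Calculus=period 1.

period 2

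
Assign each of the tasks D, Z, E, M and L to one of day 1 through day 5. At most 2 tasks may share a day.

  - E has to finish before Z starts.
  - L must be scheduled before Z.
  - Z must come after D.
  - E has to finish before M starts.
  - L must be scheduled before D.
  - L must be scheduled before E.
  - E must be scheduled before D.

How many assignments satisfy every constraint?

Splitting on D: it can be day 3 (6), day 4 (7). Listing each branch's schedules as (Z, E, M, L) by day number:
D=day 3: (4,2,3,1) (4,2,4,1) (4,2,5,1) (5,2,3,1) (5,2,4,1) (5,2,5,1) — 6.
D=day 4: (5,2,3,1) (5,2,4,1) (5,2,5,1) (5,3,4,1) (5,3,4,2) (5,3,5,1) (5,3,5,2) — 7.
Summing: 6 + 7 = 13.

13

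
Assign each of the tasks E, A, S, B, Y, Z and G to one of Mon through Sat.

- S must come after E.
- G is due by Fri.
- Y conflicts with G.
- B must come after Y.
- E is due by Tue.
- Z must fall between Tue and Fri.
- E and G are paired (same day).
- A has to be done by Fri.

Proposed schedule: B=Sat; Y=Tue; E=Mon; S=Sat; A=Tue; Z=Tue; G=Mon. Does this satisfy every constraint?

G is due by Fri — holds.
Z must fall between Tue and Fri — holds.
E is due by Tue — holds.
S must come after E — holds.
E and G are paired (same day) — holds.
A has to be done by Fri — holds.
Y conflicts with G — holds.
B must come after Y — holds.

Valid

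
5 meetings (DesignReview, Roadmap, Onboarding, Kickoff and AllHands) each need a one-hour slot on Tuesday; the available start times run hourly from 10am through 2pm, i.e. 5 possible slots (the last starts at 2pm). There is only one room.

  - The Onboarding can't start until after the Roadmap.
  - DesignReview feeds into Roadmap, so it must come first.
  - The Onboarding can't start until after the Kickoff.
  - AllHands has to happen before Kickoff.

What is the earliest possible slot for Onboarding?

2pm

Precedence pushes Onboarding to at least 12pm.
Onboarding at 2pm is achievable: Kickoff=1pm; DesignReview=10am; Onboarding=2pm; Roadmap=11am; AllHands=12pm.
Nothing earlier works — the capacity limit rule out every slot before 2pm.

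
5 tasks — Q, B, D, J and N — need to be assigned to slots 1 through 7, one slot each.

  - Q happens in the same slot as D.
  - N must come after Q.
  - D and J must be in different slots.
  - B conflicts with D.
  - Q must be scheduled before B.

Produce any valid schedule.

Q in 1, J in 2, B in 2, D in 1, N in 2

Checking: Q(1) before B(2); Q(1) before N(2); D(1) != J(2); B(2) != D(1); Q = D = 1.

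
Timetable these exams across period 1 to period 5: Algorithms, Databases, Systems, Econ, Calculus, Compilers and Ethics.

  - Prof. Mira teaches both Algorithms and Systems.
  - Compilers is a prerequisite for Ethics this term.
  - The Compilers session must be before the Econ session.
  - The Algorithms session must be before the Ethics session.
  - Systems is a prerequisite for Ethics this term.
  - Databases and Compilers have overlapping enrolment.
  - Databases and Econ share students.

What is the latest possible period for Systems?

period 4

Downstream work caps Systems at period 4.
Systems at period 4 is achievable: Compilers=period 1; Systems=period 4; Databases=period 3; Ethics=period 5; Econ=period 2; Calculus=period 1; Algorithms=period 1.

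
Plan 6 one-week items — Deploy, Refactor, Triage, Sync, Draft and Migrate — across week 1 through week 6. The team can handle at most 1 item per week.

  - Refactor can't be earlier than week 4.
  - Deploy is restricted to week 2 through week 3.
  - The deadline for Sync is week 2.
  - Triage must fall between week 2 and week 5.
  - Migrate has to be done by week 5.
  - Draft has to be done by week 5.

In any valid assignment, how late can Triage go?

week 5

Triage is available from week 2; Triage's own window allows nothing later than week 5.
Triage at week 5 is achievable: Sync -> week 1, Draft -> week 3, Migrate -> week 4, Deploy -> week 2, Refactor -> week 6, Triage -> week 5.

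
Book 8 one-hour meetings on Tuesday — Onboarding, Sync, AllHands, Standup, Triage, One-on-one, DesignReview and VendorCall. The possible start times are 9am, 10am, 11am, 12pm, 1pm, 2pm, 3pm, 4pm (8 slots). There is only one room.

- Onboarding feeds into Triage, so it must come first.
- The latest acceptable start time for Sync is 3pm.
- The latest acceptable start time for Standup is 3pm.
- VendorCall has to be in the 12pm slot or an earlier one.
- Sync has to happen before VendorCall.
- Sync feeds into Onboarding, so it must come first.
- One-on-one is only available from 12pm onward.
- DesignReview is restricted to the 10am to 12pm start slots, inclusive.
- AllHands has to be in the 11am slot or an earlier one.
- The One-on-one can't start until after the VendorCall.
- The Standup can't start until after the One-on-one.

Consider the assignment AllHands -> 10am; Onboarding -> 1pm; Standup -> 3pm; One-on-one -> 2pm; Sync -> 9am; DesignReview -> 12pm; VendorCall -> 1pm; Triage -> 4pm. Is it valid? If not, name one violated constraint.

Sync feeds into Onboarding, so it must come first — holds.
DesignReview is restricted to the 10am to 12pm start slots, inclusive — holds.
VendorCall has to be in the 12pm slot or an earlier one — violated.
AllHands has to be in the 11am slot or an earlier one — holds.
The latest acceptable start time for Sync is 3pm — holds.
There is only one room — violated.
Onboarding feeds into Triage, so it must come first — holds.
Sync has to happen before VendorCall — holds.
The Standup can't start until after the One-on-one — holds.
The latest acceptable start time for Standup is 3pm — holds.
One-on-one is only available from 12pm onward — holds.
The One-on-one can't start until after the VendorCall — holds.

No — it violates: VendorCall has to be in the 12pm slot or an earlier one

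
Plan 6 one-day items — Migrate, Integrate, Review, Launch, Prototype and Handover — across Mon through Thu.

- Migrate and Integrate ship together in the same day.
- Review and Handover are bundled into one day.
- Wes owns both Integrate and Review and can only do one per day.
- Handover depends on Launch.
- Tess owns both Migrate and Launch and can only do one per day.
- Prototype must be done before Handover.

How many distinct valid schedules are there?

28

Splitting on Migrate: it can be Mon (8), Tue (8), Wed (7), Thu (5). Listing each branch's schedules as (Integrate, Review, Launch, Prototype, Handover):
Migrate=Mon: (Mon,Wed,Tue,Mon,Wed) (Mon,Wed,Tue,Tue,Wed) (Mon,Thu,Tue,Mon,Thu) (Mon,Thu,Tue,Tue,Thu) (Mon,Thu,Tue,Wed,Thu) (Mon,Thu,Wed,Mon,Thu) (Mon,Thu,Wed,Tue,Thu) (Mon,Thu,Wed,Wed,Thu) — 8.
Migrate=Tue: (Tue,Wed,Mon,Mon,Wed) (Tue,Wed,Mon,Tue,Wed) (Tue,Thu,Mon,Mon,Thu) (Tue,Thu,Mon,Tue,Thu) (Tue,Thu,Mon,Wed,Thu) (Tue,Thu,Wed,Mon,Thu) (Tue,Thu,Wed,Tue,Thu) (Tue,Thu,Wed,Wed,Thu) — 8.
Migrate=Wed: (Wed,Tue,Mon,Mon,Tue) (Wed,Thu,Mon,Mon,Thu) (Wed,Thu,Mon,Tue,Thu) (Wed,Thu,Mon,Wed,Thu) (Wed,Thu,Tue,Mon,Thu) (Wed,Thu,Tue,Tue,Thu) (Wed,Thu,Tue,Wed,Thu) — 7.
Migrate=Thu: (Thu,Tue,Mon,Mon,Tue) (Thu,Wed,Mon,Mon,Wed) (Thu,Wed,Mon,Tue,Wed) (Thu,Wed,Tue,Mon,Wed) (Thu,Wed,Tue,Tue,Wed) — 5.
Summing: 8 + 8 + 7 + 5 = 28.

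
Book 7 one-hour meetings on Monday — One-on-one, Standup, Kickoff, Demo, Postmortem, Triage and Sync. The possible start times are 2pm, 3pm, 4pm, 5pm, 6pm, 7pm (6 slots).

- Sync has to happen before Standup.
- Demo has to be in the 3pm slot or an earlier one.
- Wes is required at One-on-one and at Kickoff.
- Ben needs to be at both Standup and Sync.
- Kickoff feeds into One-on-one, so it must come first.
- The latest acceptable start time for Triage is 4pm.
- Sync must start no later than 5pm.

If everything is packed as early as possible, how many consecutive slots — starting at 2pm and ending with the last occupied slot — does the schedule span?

2 slots

The precedence chain requires at least 2 distinct slots.
2 works (last occupied slot: 3pm): for example Triage -> 2pm; Demo -> 2pm; Kickoff -> 2pm; One-on-one -> 3pm; Standup -> 3pm; Postmortem -> 2pm; Sync -> 2pm.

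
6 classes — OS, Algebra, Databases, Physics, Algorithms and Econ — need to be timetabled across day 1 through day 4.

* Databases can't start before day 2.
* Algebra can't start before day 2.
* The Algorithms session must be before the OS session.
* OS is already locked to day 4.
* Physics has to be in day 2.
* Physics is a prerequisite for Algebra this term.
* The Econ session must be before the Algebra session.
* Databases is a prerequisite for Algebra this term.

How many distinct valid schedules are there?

24

Splitting on Algebra: it can be day 3 (6), day 4 (18). Listing each branch's schedules as (OS, Databases, Physics, Algorithms, Econ) by day number:
Algebra=day 3: (4,2,2,1,1) (4,2,2,1,2) (4,2,2,2,1) (4,2,2,2,2) (4,2,2,3,1) (4,2,2,3,2) — 6.
Algebra=day 4: (4,2,2,1,1) (4,2,2,1,2) (4,2,2,1,3) (4,2,2,2,1) (4,2,2,2,2) (4,2,2,2,3) (4,2,2,3,1) (4,2,2,3,2) (4,2,2,3,3) (4,3,2,1,1) (4,3,2,1,2) (4,3,2,1,3) (4,3,2,2,1) (4,3,2,2,2) (4,3,2,2,3) (4,3,2,3,1) (4,3,2,3,2) (4,3,2,3,3) — 18.
Summing: 6 + 18 = 24.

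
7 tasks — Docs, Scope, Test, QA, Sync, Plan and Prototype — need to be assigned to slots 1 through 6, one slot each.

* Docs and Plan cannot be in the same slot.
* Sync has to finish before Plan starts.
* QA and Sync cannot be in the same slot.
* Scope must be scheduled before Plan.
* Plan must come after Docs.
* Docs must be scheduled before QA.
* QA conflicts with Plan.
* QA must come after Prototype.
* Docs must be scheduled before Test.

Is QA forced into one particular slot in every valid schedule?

QA can be 2 (e.g. Scope -> 1; Prototype -> 1; Docs -> 1; Test -> 2; QA -> 2; Plan -> 3; Sync -> 1) or 3 (e.g. QA -> 3; Plan -> 2; Sync -> 1; Prototype -> 1; Docs -> 1; Scope -> 1; Test -> 2).

No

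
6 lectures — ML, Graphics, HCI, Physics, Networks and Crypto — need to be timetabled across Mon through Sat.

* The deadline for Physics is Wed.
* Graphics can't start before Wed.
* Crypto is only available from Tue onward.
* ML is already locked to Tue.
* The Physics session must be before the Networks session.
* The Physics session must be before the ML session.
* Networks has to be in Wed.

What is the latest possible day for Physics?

Physics's own window allows nothing later than Wed; downstream work caps Physics at Mon.
Physics at Mon is achievable: ML -> Tue; Graphics -> Wed; Networks -> Wed; HCI -> Mon; Physics -> Mon; Crypto -> Tue.

Mon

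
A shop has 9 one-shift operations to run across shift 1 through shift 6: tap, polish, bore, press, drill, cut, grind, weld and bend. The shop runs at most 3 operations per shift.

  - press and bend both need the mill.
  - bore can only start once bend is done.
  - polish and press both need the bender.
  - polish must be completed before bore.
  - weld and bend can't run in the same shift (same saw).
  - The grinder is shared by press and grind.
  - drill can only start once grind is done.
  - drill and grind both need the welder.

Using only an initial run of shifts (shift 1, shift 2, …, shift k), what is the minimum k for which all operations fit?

3 shifts

The precedence chain requires at least 2 distinct shifts.
With at most 3 per shift and 9 operations, at least 3 shifts are needed.
3 works (last occupied shift: shift 3): for example cut in shift 3, weld in shift 3, polish in shift 1, grind in shift 1, drill in shift 2, press in shift 3, bore in shift 2, tap in shift 2, bend in shift 1.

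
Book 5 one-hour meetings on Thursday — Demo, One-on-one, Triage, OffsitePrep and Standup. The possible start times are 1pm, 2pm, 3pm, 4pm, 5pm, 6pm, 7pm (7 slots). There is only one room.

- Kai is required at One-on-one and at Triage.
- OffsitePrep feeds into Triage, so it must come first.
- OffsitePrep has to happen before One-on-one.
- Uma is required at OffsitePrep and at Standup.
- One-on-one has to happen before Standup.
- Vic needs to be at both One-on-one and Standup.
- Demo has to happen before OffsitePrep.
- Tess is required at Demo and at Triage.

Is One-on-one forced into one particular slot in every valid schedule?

No

One-on-one can be 3pm (e.g. OffsitePrep in 2pm, Demo in 1pm, Standup in 5pm, One-on-one in 3pm, Triage in 4pm) or 4pm (e.g. Standup=5pm; Triage=3pm; Demo=1pm; OffsitePrep=2pm; One-on-one=4pm).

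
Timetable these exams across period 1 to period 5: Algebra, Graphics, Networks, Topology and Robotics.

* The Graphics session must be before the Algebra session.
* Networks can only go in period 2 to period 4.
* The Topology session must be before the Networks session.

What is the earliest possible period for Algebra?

Precedence pushes Algebra to at least period 2.
Algebra at period 2 is achievable: Topology in period 1, Robotics in period 1, Networks in period 2, Algebra in period 2, Graphics in period 1.

period 2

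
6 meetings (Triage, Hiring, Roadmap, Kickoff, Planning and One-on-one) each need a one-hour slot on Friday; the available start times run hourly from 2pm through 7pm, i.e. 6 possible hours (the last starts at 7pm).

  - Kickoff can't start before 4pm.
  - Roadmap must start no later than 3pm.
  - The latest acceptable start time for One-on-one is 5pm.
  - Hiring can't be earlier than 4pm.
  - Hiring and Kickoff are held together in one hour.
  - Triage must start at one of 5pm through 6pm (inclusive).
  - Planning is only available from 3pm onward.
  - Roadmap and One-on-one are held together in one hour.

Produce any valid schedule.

Kickoff -> 4pm, Roadmap -> 2pm, Hiring -> 4pm, Triage -> 5pm, One-on-one -> 2pm, Planning -> 3pm

Checking: Hiring = Kickoff = 4pm; Roadmap = One-on-one = 2pm; Hiring=4pm in [4pm,7pm]; Triage=5pm in [5pm,6pm]; One-on-one=2pm in [2pm,5pm]; Planning=3pm in [3pm,7pm]; Roadmap=2pm in [2pm,3pm]; Kickoff=4pm in [4pm,7pm].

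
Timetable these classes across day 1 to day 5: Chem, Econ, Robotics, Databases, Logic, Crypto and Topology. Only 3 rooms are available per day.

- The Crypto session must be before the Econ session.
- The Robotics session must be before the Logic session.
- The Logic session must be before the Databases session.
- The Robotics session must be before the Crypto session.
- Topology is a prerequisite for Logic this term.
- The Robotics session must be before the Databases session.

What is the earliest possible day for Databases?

day 3

Precedence pushes Databases to at least day 3.
Databases at day 3 is achievable: Robotics=day 1; Logic=day 2; Topology=day 1; Econ=day 3; Databases=day 3; Chem=day 1; Crypto=day 2.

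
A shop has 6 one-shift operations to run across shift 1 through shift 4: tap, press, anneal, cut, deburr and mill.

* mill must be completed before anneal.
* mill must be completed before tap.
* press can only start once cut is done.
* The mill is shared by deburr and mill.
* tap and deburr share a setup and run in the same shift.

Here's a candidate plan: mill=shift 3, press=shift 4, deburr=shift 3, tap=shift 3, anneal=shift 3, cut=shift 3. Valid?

press can only start once cut is done — holds.
tap and deburr share a setup and run in the same shift — holds.
The mill is shared by deburr and mill — violated.
mill must be completed before tap — violated.
mill must be completed before anneal — violated.

No. The mill is shared by deburr and mill is not satisfied.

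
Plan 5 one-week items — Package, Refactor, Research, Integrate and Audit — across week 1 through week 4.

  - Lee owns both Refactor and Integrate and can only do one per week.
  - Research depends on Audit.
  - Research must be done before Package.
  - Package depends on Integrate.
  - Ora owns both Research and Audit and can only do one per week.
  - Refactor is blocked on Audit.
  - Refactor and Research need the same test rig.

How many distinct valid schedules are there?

17

Splitting on Package: it can be week 3 (4), week 4 (13). Listing each branch's schedules as (Refactor, Research, Integrate, Audit) by week number:
Package=week 3: (3,2,1,1) (3,2,2,1) (4,2,1,1) (4,2,2,1) — 4.
Package=week 4: (2,3,1,1) (2,3,3,1) (3,2,1,1) (3,2,2,1) (4,2,1,1) (4,2,2,1) (4,2,3,1) (4,3,1,1) (4,3,1,2) (4,3,2,1) (4,3,2,2) (4,3,3,1) (4,3,3,2) — 13.
Summing: 4 + 13 = 17.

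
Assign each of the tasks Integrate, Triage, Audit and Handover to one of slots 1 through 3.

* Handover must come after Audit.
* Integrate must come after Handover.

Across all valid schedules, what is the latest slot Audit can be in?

1

Downstream work caps Audit at 1.
Audit at 1 is achievable: Handover=2, Integrate=3, Triage=1, Audit=1.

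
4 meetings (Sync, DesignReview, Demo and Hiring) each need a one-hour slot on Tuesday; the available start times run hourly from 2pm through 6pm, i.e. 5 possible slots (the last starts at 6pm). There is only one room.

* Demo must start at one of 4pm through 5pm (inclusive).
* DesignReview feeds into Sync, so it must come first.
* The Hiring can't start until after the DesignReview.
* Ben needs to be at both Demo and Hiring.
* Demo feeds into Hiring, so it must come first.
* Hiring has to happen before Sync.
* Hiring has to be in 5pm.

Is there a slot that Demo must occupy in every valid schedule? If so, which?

Demo's window is 4pm–5pm.
Hiring is fixed at 5pm, and Demo can't share a slot with Hiring.
So Demo must be 4pm.

4pm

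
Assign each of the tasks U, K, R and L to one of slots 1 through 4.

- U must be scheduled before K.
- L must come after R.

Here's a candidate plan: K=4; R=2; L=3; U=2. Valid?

L must come after R — holds.
U must be scheduled before K — holds.

Yes, all constraints hold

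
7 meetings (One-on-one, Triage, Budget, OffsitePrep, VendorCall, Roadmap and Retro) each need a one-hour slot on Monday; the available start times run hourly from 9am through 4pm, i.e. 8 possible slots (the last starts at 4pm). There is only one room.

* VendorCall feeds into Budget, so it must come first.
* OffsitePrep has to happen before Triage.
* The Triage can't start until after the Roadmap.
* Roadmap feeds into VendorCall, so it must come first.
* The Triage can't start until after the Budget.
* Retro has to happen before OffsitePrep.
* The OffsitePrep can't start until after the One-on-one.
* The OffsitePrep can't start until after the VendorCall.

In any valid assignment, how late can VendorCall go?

Precedence pushes VendorCall to at least 10am; downstream work caps VendorCall at 2pm.
VendorCall at 1pm is achievable: OffsitePrep -> 2pm, Budget -> 3pm, Retro -> 11am, Triage -> 4pm, VendorCall -> 1pm, Roadmap -> 9am, One-on-one -> 10am.
Nothing later works — the capacity limit rule out every slot after 1pm.

1pm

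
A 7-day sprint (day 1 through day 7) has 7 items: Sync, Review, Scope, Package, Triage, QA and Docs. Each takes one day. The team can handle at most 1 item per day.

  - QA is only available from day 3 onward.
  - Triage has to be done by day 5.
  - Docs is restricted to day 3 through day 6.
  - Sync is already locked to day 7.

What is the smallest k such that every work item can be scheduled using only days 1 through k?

With at most 1 per day and 7 work items, at least 7 days are needed.
Sync can't be placed before day 7, so the schedule must run through at least day 7.
7 works (last occupied day: day 7): for example QA=day 4; Sync=day 7; Triage=day 1; Package=day 6; Docs=day 3; Review=day 2; Scope=day 5.

7 days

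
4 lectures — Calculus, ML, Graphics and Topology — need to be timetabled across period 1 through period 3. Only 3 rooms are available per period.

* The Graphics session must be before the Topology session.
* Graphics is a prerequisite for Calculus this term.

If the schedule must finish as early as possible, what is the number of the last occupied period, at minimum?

period 2

The precedence chain requires at least 2 distinct periods.
With at most 3 per period and 4 lectures, at least 2 periods are needed.
2 works (last occupied period: period 2): for example Calculus -> period 2, Topology -> period 2, ML -> period 1, Graphics -> period 1.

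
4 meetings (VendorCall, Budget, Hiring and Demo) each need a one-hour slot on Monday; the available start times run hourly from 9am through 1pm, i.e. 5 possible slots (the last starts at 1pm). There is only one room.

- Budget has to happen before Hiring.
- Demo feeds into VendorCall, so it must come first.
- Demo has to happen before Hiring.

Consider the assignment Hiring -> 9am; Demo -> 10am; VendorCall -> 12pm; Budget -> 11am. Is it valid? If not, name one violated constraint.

Budget has to happen before Hiring — violated.
Demo has to happen before Hiring — violated.
Demo feeds into VendorCall, so it must come first — holds.
There is only one room — holds.

No. Budget has to happen before Hiring is not satisfied.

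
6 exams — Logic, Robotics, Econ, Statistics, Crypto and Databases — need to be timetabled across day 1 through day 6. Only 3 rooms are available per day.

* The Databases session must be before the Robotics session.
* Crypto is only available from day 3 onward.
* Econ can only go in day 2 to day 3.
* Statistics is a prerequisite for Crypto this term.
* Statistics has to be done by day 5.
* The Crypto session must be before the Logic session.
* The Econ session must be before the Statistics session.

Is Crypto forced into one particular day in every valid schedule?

Crypto can be day 4 (e.g. Robotics in day 2; Logic in day 5; Crypto in day 4; Statistics in day 3; Econ in day 2; Databases in day 1) or day 5 (e.g. Logic in day 6, Databases in day 1, Statistics in day 3, Crypto in day 5, Econ in day 2, Robotics in day 2).

No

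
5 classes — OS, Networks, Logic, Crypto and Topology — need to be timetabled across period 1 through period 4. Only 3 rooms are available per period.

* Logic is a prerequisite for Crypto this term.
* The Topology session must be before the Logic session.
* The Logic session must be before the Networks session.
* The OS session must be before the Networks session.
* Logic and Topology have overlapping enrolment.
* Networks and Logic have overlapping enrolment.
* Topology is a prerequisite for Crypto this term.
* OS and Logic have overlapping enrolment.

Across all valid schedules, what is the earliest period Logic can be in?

period 2

Precedence pushes Logic to at least period 2; downstream work caps Logic at period 3.
Logic at period 2 is achievable: OS=period 1, Logic=period 2, Networks=period 3, Crypto=period 3, Topology=period 1.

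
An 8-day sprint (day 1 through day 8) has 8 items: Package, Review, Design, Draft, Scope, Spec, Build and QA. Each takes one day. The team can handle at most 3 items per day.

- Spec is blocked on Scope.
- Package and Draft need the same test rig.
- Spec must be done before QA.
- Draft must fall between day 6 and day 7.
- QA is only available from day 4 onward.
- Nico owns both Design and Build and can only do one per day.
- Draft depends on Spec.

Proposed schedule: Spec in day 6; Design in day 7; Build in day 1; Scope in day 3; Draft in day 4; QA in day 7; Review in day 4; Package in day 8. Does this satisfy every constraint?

Nico owns both Design and Build and can only do one per day — holds.
Draft must fall between day 6 and day 7 — violated.
QA is only available from day 4 onward — holds.
Spec is blocked on Scope — holds.
The team can handle at most 3 items per day — holds.
Spec must be done before QA — holds.
Draft depends on Spec — violated.
Package and Draft need the same test rig — holds.

No. Draft depends on Spec is not satisfied.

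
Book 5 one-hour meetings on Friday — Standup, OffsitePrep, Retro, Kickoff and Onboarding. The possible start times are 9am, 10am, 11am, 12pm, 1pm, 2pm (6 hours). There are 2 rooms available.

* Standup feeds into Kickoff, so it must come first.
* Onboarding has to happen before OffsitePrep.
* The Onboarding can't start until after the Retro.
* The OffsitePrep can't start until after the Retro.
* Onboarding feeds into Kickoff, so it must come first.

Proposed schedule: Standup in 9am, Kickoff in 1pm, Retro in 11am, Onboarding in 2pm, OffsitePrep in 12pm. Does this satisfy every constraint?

Invalid. Onboarding has to happen before OffsitePrep.

Onboarding has to happen before OffsitePrep — violated.
There are 2 rooms available — holds.
Onboarding feeds into Kickoff, so it must come first — violated.
The OffsitePrep can't start until after the Retro — holds.
The Onboarding can't start until after the Retro — holds.
Standup feeds into Kickoff, so it must come first — holds.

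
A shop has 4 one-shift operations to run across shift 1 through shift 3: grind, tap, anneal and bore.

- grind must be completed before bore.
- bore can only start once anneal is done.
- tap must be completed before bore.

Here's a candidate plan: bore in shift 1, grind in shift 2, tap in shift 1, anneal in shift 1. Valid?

bore can only start once anneal is done — violated.
grind must be completed before bore — violated.
tap must be completed before bore — violated.

Invalid. grind must be completed before bore.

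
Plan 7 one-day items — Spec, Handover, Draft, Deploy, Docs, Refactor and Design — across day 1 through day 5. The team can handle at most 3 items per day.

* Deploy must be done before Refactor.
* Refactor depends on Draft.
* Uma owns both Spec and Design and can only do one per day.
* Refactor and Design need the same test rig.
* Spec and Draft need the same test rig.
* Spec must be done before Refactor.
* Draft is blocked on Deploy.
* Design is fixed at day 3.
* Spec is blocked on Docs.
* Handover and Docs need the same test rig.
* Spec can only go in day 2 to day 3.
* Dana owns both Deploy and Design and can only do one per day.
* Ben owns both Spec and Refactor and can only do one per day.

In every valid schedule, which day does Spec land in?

day 2

Spec's window is day 2–day 3.
Design is fixed at day 3, and Spec can't share a day with Design.
So Spec must be day 2.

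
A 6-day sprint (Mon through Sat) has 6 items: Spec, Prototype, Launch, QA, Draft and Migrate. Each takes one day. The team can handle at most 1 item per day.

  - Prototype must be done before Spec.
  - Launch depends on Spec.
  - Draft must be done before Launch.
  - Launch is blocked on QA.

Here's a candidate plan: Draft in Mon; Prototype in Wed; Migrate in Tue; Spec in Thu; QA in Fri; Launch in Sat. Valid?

Valid

Draft must be done before Launch — holds.
The team can handle at most 1 item per day — holds.
Launch is blocked on QA — holds.
Prototype must be done before Spec — holds.
Launch depends on Spec — holds.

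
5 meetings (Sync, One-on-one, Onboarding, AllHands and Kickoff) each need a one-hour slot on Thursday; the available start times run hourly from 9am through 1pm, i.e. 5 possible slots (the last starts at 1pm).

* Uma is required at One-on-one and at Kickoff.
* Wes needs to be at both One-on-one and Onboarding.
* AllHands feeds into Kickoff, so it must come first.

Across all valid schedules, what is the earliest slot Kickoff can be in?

Precedence pushes Kickoff to at least 10am.
Kickoff at 10am is achievable: Sync -> 9am; AllHands -> 9am; One-on-one -> 9am; Onboarding -> 10am; Kickoff -> 10am.

10am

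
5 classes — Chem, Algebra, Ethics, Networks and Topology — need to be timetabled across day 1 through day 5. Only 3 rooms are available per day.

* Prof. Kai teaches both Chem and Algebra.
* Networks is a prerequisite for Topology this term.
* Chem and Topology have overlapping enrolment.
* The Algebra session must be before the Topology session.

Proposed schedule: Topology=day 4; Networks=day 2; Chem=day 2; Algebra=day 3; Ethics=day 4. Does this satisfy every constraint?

Yes, all constraints hold

Only 3 rooms are available per day — holds.
Networks is a prerequisite for Topology this term — holds.
Chem and Topology have overlapping enrolment — holds.
The Algebra session must be before the Topology session — holds.
Prof. Kai teaches both Chem and Algebra — holds.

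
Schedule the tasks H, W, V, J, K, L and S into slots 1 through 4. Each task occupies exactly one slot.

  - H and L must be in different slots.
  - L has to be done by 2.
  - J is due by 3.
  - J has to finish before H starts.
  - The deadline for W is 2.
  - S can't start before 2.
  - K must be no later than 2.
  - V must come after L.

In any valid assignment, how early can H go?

2

Precedence pushes H to at least 2.
H at 2 is achievable: S in 2; V in 2; W in 1; L in 1; H in 2; K in 1; J in 1.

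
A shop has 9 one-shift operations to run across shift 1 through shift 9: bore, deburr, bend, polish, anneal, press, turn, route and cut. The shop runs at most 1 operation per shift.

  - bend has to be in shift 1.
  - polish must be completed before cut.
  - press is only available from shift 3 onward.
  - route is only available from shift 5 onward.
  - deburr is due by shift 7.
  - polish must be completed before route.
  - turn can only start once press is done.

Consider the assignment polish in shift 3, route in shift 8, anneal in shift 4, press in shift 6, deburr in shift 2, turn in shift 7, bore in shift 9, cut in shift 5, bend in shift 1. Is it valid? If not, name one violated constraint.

Yes, all constraints hold

polish must be completed before route — holds.
press is only available from shift 3 onward — holds.
polish must be completed before cut — holds.
turn can only start once press is done — holds.
The shop runs at most 1 operation per shift — holds.
deburr is due by shift 7 — holds.
bend has to be in shift 1 — holds.
route is only available from shift 5 onward — holds.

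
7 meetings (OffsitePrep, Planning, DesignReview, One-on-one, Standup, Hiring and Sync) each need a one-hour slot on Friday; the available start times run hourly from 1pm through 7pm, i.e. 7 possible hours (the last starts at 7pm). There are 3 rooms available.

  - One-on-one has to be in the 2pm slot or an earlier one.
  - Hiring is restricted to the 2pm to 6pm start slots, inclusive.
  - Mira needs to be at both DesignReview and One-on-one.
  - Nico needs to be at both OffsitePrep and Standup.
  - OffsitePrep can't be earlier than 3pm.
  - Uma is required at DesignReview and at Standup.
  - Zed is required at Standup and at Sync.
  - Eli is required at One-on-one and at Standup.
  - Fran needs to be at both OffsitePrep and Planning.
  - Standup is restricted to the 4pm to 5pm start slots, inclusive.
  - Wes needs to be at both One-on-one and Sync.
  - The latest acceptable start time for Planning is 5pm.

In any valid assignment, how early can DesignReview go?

1pm

DesignReview at 1pm is achievable: DesignReview=1pm, Sync=1pm, Standup=4pm, Hiring=2pm, Planning=1pm, One-on-one=2pm, OffsitePrep=3pm.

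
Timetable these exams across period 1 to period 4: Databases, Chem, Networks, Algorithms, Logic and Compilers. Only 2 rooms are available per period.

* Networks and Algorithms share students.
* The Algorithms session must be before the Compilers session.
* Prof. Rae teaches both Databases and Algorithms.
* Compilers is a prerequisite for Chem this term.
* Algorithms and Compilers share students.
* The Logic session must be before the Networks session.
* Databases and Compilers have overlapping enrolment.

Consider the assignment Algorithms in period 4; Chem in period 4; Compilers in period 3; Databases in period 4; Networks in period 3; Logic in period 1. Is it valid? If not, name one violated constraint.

Invalid. Only 2 rooms are available per period.

Prof. Rae teaches both Databases and Algorithms — violated.
Networks and Algorithms share students — holds.
Algorithms and Compilers share students — holds.
Databases and Compilers have overlapping enrolment — holds.
Only 2 rooms are available per period — violated.
The Algorithms session must be before the Compilers session — violated.
The Logic session must be before the Networks session — holds.
Compilers is a prerequisite for Chem this term — holds.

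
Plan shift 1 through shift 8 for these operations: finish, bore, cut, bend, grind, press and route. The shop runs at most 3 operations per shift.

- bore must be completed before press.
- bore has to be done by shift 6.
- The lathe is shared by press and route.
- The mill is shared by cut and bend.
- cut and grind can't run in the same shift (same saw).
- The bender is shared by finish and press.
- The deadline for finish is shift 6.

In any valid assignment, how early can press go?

Precedence pushes press to at least shift 2.
press at shift 2 is achievable: press -> shift 2; grind -> shift 2; bore -> shift 1; cut -> shift 1; route -> shift 3; bend -> shift 2; finish -> shift 1.

shift 2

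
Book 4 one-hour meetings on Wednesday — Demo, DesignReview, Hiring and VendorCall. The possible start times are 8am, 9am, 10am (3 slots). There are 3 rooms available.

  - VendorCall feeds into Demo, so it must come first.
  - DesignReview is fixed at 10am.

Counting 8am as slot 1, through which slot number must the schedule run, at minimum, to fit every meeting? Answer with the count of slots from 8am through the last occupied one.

The precedence chain requires at least 2 distinct slots.
With at most 3 per slot and 4 meetings, at least 2 slots are needed.
DesignReview can't be placed before 10am — that is slot 3 counting from 8am — so the schedule must run through at least 3 slots.
3 works (last occupied slot: 10am): for example Hiring -> 8am; Demo -> 9am; VendorCall -> 8am; DesignReview -> 10am.

3 slots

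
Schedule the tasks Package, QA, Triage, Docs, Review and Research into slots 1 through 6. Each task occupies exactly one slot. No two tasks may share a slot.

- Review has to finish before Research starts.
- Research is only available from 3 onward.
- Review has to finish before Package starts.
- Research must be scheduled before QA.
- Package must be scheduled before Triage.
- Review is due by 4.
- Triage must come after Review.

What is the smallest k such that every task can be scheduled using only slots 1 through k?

The precedence chain requires at least 3 distinct slots.
With at most 1 per slot and 6 tasks, at least 6 slots are needed.
Propagating the time windows through the other constraints, QA can't land before 4, so the schedule must run through at least slot 4.
6 works (last occupied slot: 6): for example Package -> 2; Triage -> 4; Research -> 3; Docs -> 6; QA -> 5; Review -> 1.

6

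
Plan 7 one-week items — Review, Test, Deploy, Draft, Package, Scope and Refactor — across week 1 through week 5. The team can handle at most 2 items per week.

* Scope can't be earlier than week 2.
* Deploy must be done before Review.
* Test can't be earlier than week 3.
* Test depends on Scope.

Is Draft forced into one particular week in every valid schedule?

No

Draft can be week 1 (e.g. Review=week 2; Draft=week 1; Deploy=week 1; Refactor=week 4; Test=week 3; Package=week 3; Scope=week 2) or week 2 (e.g. Scope -> week 2; Package -> week 1; Review -> week 3; Deploy -> week 1; Draft -> week 2; Refactor -> week 4; Test -> week 3).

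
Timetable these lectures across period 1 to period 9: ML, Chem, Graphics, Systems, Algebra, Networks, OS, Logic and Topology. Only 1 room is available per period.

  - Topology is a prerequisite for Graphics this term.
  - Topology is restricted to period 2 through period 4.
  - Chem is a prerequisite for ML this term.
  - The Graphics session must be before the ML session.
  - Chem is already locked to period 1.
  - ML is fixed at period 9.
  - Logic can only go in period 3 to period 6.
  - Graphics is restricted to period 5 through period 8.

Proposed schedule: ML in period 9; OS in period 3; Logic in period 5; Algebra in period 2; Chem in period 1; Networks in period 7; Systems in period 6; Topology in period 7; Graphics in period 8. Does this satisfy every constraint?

Graphics is restricted to period 5 through period 8 — holds.
Only 1 room is available per period — violated.
ML is fixed at period 9 — holds.
Topology is restricted to period 2 through period 4 — violated.
Chem is already locked to period 1 — holds.
Logic can only go in period 3 to period 6 — holds.
Topology is a prerequisite for Graphics this term — holds.
The Graphics session must be before the ML session — holds.
Chem is a prerequisite for ML this term — holds.

Invalid. Topology is restricted to period 2 through period 4.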